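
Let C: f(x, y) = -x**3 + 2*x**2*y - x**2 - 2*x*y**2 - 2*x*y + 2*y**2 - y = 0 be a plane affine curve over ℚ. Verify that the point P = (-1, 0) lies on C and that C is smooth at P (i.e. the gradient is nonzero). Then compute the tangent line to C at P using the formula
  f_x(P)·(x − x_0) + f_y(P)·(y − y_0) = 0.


Tangent line at P: -x + 3*y - 1 = 0.

Step 1: f(-1, 0) = 0, so P lies on C.
Step 2: partial derivatives
  f_x(x, y) = -3*x**2 + 4*x*y - 2*x - 2*y**2 - 2*y, f_y(x, y) = 2*x**2 - 4*x*y - 2*x + 4*y - 1.
  f_x(P) = -1, f_y(P) = 3 (gradient nonzero, so P is smooth).
Step 3: tangent line at P: -1·(x − -1) + 3·(y − 0) = 0.
Expanding: -x + 3*y - 1 = 0.


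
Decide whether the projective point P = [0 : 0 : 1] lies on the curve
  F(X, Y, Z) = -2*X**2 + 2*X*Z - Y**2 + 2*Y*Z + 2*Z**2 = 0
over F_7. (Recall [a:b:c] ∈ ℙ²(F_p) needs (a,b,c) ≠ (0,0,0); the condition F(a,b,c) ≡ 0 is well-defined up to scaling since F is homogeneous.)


F(0,0,1) ≡ 2 (mod 7); P is NOT on the curve.

Evaluate F(0, 0, 1) term-by-term (mod 7).
  -2*X**2 ↦ -2·0·1·1 = 0
  2*X*Z ↦ 2·0·1·1 = 0
  -Y**2 ↦ -1·1·0·1 = 0
  2*Y*Z ↦ 2·1·0·1 = 0
  2*Z**2 ↦ 2·1·1·1 = 2
Sum: F(0, 0, 1) = (0) + (0) + (0) + (0) + (2) = 2.
Reducing mod 7: 2 ≡ 2 (mod 7).
Since F(a, b, c) ≡ 2 ≠ 0 (mod 7), P does NOT lie on the curve.


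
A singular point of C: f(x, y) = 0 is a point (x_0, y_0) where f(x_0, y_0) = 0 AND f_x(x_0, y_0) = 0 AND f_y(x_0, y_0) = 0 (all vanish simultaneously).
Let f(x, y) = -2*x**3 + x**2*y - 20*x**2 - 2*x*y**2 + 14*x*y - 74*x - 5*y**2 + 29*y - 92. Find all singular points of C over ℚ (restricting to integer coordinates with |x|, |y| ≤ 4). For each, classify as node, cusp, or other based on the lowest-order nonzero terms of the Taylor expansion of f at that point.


Singular points: {(-3, 2)}; classification: cusp.

Compute partial derivatives:
  f_x = -6*x**2 + 2*x*y - 40*x - 2*y**2 + 14*y - 74.
  f_y = x**2 - 4*x*y + 14*x - 10*y + 29.
Scan x_0 ∈ {−4, ..., 4}. For each x_0, f_y(x_0, y) is a polynomial in y; find its integer roots y ∈ {−4, ..., 4}, then test f_x and f at those candidates.
  x = -4: f_y(-4, y) = 6*y - 11; no integer root y with |y| ≤ 4.
  x = -3: f_y(-3, y) = 2*y - 4; vanishes at y ∈ {2}. (-3, 2): f_x = 0, f = 0 — SINGULAR.
  x = -2: f_y(-2, y) = 5 - 2*y; no integer root y with |y| ≤ 4.
  x = -1: f_y(-1, y) = 16 - 6*y; no integer root y with |y| ≤ 4.
  x = 0: f_y(0, y) = 29 - 10*y; no integer root y with |y| ≤ 4.
  x = 1: f_y(1, y) = 44 - 14*y; no integer root y with |y| ≤ 4.
  x = 2: f_y(2, y) = 61 - 18*y; no integer root y with |y| ≤ 4.
  x = 3: f_y(3, y) = 80 - 22*y; no integer root y with |y| ≤ 4.
  x = 4: f_y(4, y) = 101 - 26*y; no integer root y with |y| ≤ 4.
Only singular point on the grid: (-3, 2).
Classify: substitute x = -3 + u, y = 2 + v and expand: f = -2*u**3 + u**2*v - 2*u*v**2 + v**2.
No constant or linear terms (consistent with a singular point). Quadratic part: v**2. Cubic part: -2*u**3 + u**2*v - 2*u*v**2.
The quadratic part v**2 is a perfect square, so there is a single (double) tangent line v = 0, i.e. y = 2. Restricting the cubic part to that line (v = 0) leaves -2*u**3 ≠ 0, so f is not divisible by v and the branch is v² ≈ 2*u**3 to lowest order — this is a cusp.
Classification: cusp.


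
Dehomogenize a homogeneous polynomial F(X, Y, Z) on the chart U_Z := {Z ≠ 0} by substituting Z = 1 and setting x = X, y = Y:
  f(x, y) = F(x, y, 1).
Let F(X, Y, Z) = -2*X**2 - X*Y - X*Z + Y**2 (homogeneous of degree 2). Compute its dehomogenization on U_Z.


f(x, y) = -2*x**2 - x*y - x + y**2

On U_Z we set Z = 1. Each monomial c·X^i·Y^j·Z^k in F becomes c·x^i·y^j·1^k = c·x^i·y^j.
Substituting Z = 1: F(X, Y, 1) = -2*x**2 - x*y - x + y**2.
Note: deg(f) ≤ deg(F) = 2; strict inequality happens when F is divisible by Z (lost terms).


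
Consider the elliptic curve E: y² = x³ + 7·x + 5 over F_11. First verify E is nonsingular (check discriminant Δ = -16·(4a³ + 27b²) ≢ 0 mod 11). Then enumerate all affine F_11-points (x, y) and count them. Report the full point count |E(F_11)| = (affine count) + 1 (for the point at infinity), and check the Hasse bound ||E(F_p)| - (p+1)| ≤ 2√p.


Affine points = {(0, 4), (0, 7), (2, 4), (2, 7), (3, 3), (3, 8), (4, 3), (4, 8), (5, 0), (7, 1), (7, 10), (8, 1), (8, 10), (9, 4), (9, 7)}; affine count = 15; |E(F_11)| = 16.

Discriminant check: Δ ∝ 4a³ + 27b² = 4·7³ + 27·5² = 4·343 + 27·25 ≡ 1 (mod 11). Nonzero ⇒ E is nonsingular.
For each x ∈ F_11, compute rhs = x³ + 7·x + 5 mod 11, then count y ∈ F_11 with y² ≡ rhs.
  x = 0: rhs = 5, matching y values: 4, 7 (2 points).
  x = 1: rhs = 2, matching y values: none (0 points).
  x = 2: rhs = 5, matching y values: 4, 7 (2 points).
  x = 3: rhs = 9, matching y values: 3, 8 (2 points).
  x = 4: rhs = 9, matching y values: 3, 8 (2 points).
  x = 5: rhs = 0, matching y values: 0 (1 points).
  x = 6: rhs = 10, matching y values: none (0 points).
  x = 7: rhs = 1, matching y values: 1, 10 (2 points).
  x = 8: rhs = 1, matching y values: 1, 10 (2 points).
  x = 9: rhs = 5, matching y values: 4, 7 (2 points).
  x = 10: rhs = 8, matching y values: none (0 points).
Total affine count: 15.
Full point count |E(F_11)| = 15 + 1 = 16.
Hasse bound: |16 − (11+1)| = |4| = 4 ≤ 2√11 ≈ 6.6332 ✓.


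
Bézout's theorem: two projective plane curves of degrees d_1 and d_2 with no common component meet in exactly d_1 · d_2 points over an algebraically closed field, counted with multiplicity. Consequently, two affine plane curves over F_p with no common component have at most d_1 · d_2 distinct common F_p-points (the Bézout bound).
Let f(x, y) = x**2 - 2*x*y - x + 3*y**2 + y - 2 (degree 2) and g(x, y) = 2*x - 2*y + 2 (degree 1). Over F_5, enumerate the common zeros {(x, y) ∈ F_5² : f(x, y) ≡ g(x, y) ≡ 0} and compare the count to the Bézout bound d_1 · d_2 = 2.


Common zeros: {(4, 0)}; count = 1; Bézout bound = 2.

deg(f) = 2, deg(g) = 1, so Bézout bound = 2.
Scan x ∈ F_5. For each x, list the y ∈ F_5 with f(x, y) ≡ 0 and those with g(x, y) ≡ 0 (mod 5); the common zeros in that column are the intersection.
  x = 0: f ≡ 0 at y ∈ {4}; g ≡ 0 at y ∈ {1}; common: ∅.
  x = 1: f ≡ 0 at y ∈ {1}; g ≡ 0 at y ∈ {2}; common: ∅.
  x = 2: f ≡ 0 at y ∈ {0, 1}; g ≡ 0 at y ∈ {3}; common: ∅.
  x = 3: f ≡ 0 at y ∈ ∅; g ≡ 0 at y ∈ {4}; common: ∅.
  x = 4: f ≡ 0 at y ∈ {0, 4}; g ≡ 0 at y ∈ {0}; common: {0}.
Collecting: common zeros = {(4, 0)}, so the count is 1.
Comparison with the Bézout bound: 1 ≤ 2 = deg(f)·deg(g), as expected for curves with no common component (the affine F_5-count falls short of the bound because intersections may lie at infinity, over extension fields, or carry multiplicity).


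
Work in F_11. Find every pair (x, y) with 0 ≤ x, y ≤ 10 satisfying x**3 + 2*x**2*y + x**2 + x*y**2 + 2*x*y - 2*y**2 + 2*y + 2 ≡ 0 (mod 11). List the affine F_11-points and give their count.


Affine F_11-points: {(0, 4), (0, 8), (2, 10), (7, 3), (7, 5), (9, 1), (9, 6)}; count = 7.

For each of the 121 pairs (x, y) ∈ F_11², evaluate f(x, y) mod 11. Record the zeros.
  x = 0: [0↦2, 1↦2, 2↦9, 3↦1, 4↦0, 5↦6, 6↦8, 7↦6, 8↦0, 9↦1, 10↦9]  zeros at y ∈ {4, 8}
  x = 1: [0↦4, 1↦9, 2↦1, 3↦2, 4↦1, 5↦9, 6↦4, 7↦8, 8↦10, 9↦10, 10↦8]  zeros at y ∈ ∅
  x = 2: [0↦3, 1↦6, 2↦9, 3↦1, 4↦4, 5↦7, 6↦10, 7↦2, 8↦5, 9↦8, 10↦0]  zeros at y ∈ {10}
  x = 3: [0↦5, 1↦10, 2↦6, 3↦4, 4↦4, 5↦6, 6↦10, 7↦5, 8↦2, 9↦1, 10↦2]  zeros at y ∈ ∅
  x = 4: [0↦5, 1↦5, 2↦9, 3↦6, 4↦7, 5↦1, 6↦10, 7↦1, 8↦7, 9↦6, 10↦9]  zeros at y ∈ ∅
  x = 5: [0↦9, 1↦8, 2↦2, 3↦2, 4↦8, 5↦9, 6↦5, 7↦7, 8↦4, 9↦7, 10↦5]  zeros at y ∈ ∅
  x = 6: [0↦1, 1↦3, 2↦2, 3↦9, 4↦2, 5↦3, 6↦1, 7↦7, 8↦10, 9↦10, 10↦7]  zeros at y ∈ ∅
  x = 7: [0↦9, 1↦7, 2↦4, 3↦0, 4↦6, 5↦0, 6↦4, 7↦7, 8↦9, 9↦10, 10↦10]  zeros at y ∈ {3, 5}
  x = 8: [0↦6, 1↦4, 2↦3, 3↦3, 4↦4, 5↦6, 6↦9, 7↦2, 8↦7, 9↦2, 10↦9]  zeros at y ∈ ∅
  x = 9: [0↦9, 1↦0, 2↦5, 3↦2, 4↦2, 5↦5, 6↦0, 7↦9, 8↦10, 9↦3, 10↦10]  zeros at y ∈ {1, 6}
  x = 10: [0↦2, 1↦1, 2↦5, 3↦3, 4↦6, 5↦3, 6↦5, 7↦1, 8↦2, 9↦8, 10↦8]  zeros at y ∈ ∅
Collecting zeros: affine points = {(0, 4), (0, 8), (2, 10), (7, 3), (7, 5), (9, 1), (9, 6)}.
Total count |C(F_11)_aff| = 7.


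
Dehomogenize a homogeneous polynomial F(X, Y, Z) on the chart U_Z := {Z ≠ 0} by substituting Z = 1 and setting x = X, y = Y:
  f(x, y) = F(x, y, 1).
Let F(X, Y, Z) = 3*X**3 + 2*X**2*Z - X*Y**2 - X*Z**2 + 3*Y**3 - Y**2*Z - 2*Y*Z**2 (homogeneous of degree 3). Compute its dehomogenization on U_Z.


f(x, y) = 3*x**3 + 2*x**2 - x*y**2 - x + 3*y**3 - y**2 - 2*y

On U_Z we set Z = 1. Each monomial c·X^i·Y^j·Z^k in F becomes c·x^i·y^j·1^k = c·x^i·y^j.
Substituting Z = 1: F(X, Y, 1) = 3*x**3 + 2*x**2 - x*y**2 - x + 3*y**3 - y**2 - 2*y.
Note: deg(f) ≤ deg(F) = 3; strict inequality happens when F is divisible by Z (lost terms).


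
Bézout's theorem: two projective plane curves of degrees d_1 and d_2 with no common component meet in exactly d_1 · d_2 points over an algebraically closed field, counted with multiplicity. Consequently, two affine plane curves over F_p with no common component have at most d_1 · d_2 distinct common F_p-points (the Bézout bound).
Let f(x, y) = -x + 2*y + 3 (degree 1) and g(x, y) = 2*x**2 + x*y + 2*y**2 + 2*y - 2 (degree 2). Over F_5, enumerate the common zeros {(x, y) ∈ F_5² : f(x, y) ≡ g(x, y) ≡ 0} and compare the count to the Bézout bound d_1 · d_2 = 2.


Common zeros: ∅; count = 0; Bézout bound = 2.

deg(f) = 1, deg(g) = 2, so Bézout bound = 2.
Scan x ∈ F_5. For each x, list the y ∈ F_5 with f(x, y) ≡ 0 and those with g(x, y) ≡ 0 (mod 5); the common zeros in that column are the intersection.
  x = 0: f ≡ 0 at y ∈ {1}; g ≡ 0 at y ∈ {2}; common: ∅.
  x = 1: f ≡ 0 at y ∈ {4}; g ≡ 0 at y ∈ {0, 1}; common: ∅.
  x = 2: f ≡ 0 at y ∈ {2}; g ≡ 0 at y ∈ ∅; common: ∅.
  x = 3: f ≡ 0 at y ∈ {0}; g ≡ 0 at y ∈ ∅; common: ∅.
  x = 4: f ≡ 0 at y ∈ {3}; g ≡ 0 at y ∈ {0, 2}; common: ∅.
Collecting: common zeros = ∅, so the count is 0.
Comparison with the Bézout bound: 0 ≤ 2 = deg(f)·deg(g), as expected for curves with no common component (the affine F_5-count falls short of the bound because intersections may lie at infinity, over extension fields, or carry multiplicity).


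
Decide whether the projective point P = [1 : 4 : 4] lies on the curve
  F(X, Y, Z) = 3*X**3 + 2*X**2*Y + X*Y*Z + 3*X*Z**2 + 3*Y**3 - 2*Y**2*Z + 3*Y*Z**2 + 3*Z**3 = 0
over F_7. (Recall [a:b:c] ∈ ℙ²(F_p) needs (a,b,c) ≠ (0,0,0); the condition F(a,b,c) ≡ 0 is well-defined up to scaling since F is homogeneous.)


F(1,4,4) ≡ 5 (mod 7); P is NOT on the curve.

Evaluate F(1, 4, 4) term-by-term (mod 7).
  3*X**3 ↦ 3·1·1·1 = 3
  2*X**2*Y ↦ 2·1·4·1 = 8
  X*Y*Z ↦ 1·1·4·4 = 16
  3*X*Z**2 ↦ 3·1·1·16 = 48
  3*Y**3 ↦ 3·1·64·1 = 192
  -2*Y**2*Z ↦ -2·1·16·4 = -128
  3*Y*Z**2 ↦ 3·1·4·16 = 192
  3*Z**3 ↦ 3·1·1·64 = 192
Sum: F(1, 4, 4) = (3) + (8) + (16) + (48) + (192) + (-128) + (192) + (192) = 523.
Reducing mod 7: 523 ≡ 5 (mod 7).
Since F(a, b, c) ≡ 5 ≠ 0 (mod 7), P does NOT lie on the curve.


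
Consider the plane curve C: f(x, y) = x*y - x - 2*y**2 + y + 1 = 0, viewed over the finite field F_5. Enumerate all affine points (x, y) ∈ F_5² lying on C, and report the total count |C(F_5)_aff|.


Affine F_5-points: {(0, 1), (0, 2), (1, 0), (1, 1), (2, 1), (2, 3), (3, 1), (4, 1), (4, 4)}; count = 9.

For each of the 25 pairs (x, y) ∈ F_5², evaluate f(x, y) mod 5. Record the zeros.
  x = 0: [0↦1, 1↦0, 2↦0, 3↦1, 4↦3]  zeros at y ∈ {1, 2}
  x = 1: [0↦0, 1↦0, 2↦1, 3↦3, 4↦1]  zeros at y ∈ {0, 1}
  x = 2: [0↦4, 1↦0, 2↦2, 3↦0, 4↦4]  zeros at y ∈ {1, 3}
  x = 3: [0↦3, 1↦0, 2↦3, 3↦2, 4↦2]  zeros at y ∈ {1}
  x = 4: [0↦2, 1↦0, 2↦4, 3↦4, 4↦0]  zeros at y ∈ {1, 4}
Collecting zeros: affine points = {(0, 1), (0, 2), (1, 0), (1, 1), (2, 1), (2, 3), (3, 1), (4, 1), (4, 4)}.
Total count |C(F_5)_aff| = 9.


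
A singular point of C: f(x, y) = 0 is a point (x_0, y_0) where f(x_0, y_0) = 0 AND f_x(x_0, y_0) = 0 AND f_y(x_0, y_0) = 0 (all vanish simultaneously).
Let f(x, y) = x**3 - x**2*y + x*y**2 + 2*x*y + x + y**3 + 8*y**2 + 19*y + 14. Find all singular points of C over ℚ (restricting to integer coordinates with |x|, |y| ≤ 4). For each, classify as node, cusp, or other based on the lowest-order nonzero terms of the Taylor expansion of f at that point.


Singular points: {(-1, -2)}; classification: node.

Compute partial derivatives:
  f_x = 3*x**2 - 2*x*y + y**2 + 2*y + 1.
  f_y = -x**2 + 2*x*y + 2*x + 3*y**2 + 16*y + 19.
Scan x_0 ∈ {−4, ..., 4}. For each x_0, f_y(x_0, y) is a polynomial in y; find its integer roots y ∈ {−4, ..., 4}, then test f_x and f at those candidates.
  x = -4: f_y(-4, y) = 3*y**2 + 8*y - 5; no integer root y with |y| ≤ 4.
  x = -3: f_y(-3, y) = 3*y**2 + 10*y + 4; no integer root y with |y| ≤ 4.
  x = -2: f_y(-2, y) = 3*y**2 + 12*y + 11; no integer root y with |y| ≤ 4.
  x = -1: f_y(-1, y) = 3*y**2 + 14*y + 16; vanishes at y ∈ {-2}. (-1, -2): f_x = 0, f = 0 — SINGULAR.
  x = 0: f_y(0, y) = 3*y**2 + 16*y + 19; no integer root y with |y| ≤ 4.
  x = 1: f_y(1, y) = 3*y**2 + 18*y + 20; no integer root y with |y| ≤ 4.
  x = 2: f_y(2, y) = 3*y**2 + 20*y + 19; no integer root y with |y| ≤ 4.
  x = 3: f_y(3, y) = 3*y**2 + 22*y + 16; no integer root y with |y| ≤ 4.
  x = 4: f_y(4, y) = 3*y**2 + 24*y + 11; no integer root y with |y| ≤ 4.
Only singular point on the grid: (-1, -2).
Classify: substitute x = -1 + u, y = -2 + v and expand: f = u**3 - u**2*v - u**2 + u*v**2 + v**3 + v**2.
No constant or linear terms (consistent with a singular point). Quadratic part: -u**2 + v**2. Cubic part: u**3 - u**2*v + u*v**2 + v**3.
The quadratic part v**2 - u**2 = (v − u)(v + u) splits into two distinct linear factors, so there are two distinct tangent lines y − -2 = ±(x − -1) — this is a node (ordinary double point).
Classification: node.


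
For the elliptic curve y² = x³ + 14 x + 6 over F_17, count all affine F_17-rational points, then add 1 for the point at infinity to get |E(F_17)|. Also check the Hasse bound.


Affine points = {(1, 2), (1, 15), (2, 5), (2, 12), (6, 0), (8, 1), (8, 16), (12, 7), (12, 10), (15, 2), (15, 15), (16, 5), (16, 12)}; affine count = 13; |E(F_17)| = 14.

Discriminant check: Δ ∝ 4a³ + 27b² = 4·14³ + 27·6² = 4·2744 + 27·36 ≡ 14 (mod 17). Nonzero ⇒ E is nonsingular.
For each x ∈ F_17, compute rhs = x³ + 14·x + 6 mod 17, then count y ∈ F_17 with y² ≡ rhs.
  x = 0: rhs = 6, matching y values: none (0 points).
  x = 1: rhs = 4, matching y values: 2, 15 (2 points).
  x = 2: rhs = 8, matching y values: 5, 12 (2 points).
  x = 3: rhs = 7, matching y values: none (0 points).
  x = 4: rhs = 7, matching y values: none (0 points).
  x = 5: rhs = 14, matching y values: none (0 points).
  x = 6: rhs = 0, matching y values: 0 (1 points).
  x = 7: rhs = 5, matching y values: none (0 points).
  x = 8: rhs = 1, matching y values: 1, 16 (2 points).
  x = 9: rhs = 11, matching y values: none (0 points).
  x = 10: rhs = 7, matching y values: none (0 points).
  x = 11: rhs = 12, matching y values: none (0 points).
  x = 12: rhs = 15, matching y values: 7, 10 (2 points).
  x = 13: rhs = 5, matching y values: none (0 points).
  x = 14: rhs = 5, matching y values: none (0 points).
  x = 15: rhs = 4, matching y values: 2, 15 (2 points).
  x = 16: rhs = 8, matching y values: 5, 12 (2 points).
Total affine count: 13.
Full point count |E(F_17)| = 13 + 1 = 14.
Hasse bound: |14 − (17+1)| = |-4| = 4 ≤ 2√17 ≈ 8.2462 ✓.


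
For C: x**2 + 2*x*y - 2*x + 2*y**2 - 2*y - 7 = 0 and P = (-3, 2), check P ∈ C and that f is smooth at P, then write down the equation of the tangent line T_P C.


Tangent line at P: -4*x - 12 = 0.

Step 1: f(-3, 2) = 0, so P lies on C.
Step 2: partial derivatives
  f_x(x, y) = 2*x + 2*y - 2, f_y(x, y) = 2*x + 4*y - 2.
  f_x(P) = -4, f_y(P) = 0 (gradient nonzero, so P is smooth).
Step 3: tangent line at P: -4·(x − -3) + 0·(y − 2) = 0.
Expanding: -4*x - 12 = 0.


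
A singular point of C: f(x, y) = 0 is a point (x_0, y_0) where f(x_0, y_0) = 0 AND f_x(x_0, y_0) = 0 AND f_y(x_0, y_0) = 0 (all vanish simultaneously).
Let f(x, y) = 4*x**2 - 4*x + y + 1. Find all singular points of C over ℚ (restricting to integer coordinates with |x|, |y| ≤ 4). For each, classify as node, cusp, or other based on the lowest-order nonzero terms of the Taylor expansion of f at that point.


No singular points in the scanned grid; C is smooth there.

Compute partial derivatives:
  f_x = 8*x - 4.
  f_y = 1.
f_y = 1 is a nonzero constant, so f_y never vanishes: no point (x, y) can satisfy f = f_x = f_y = 0. In particular no (x, y) ∈ {−4, ..., 4}² is singular; the curve is smooth.


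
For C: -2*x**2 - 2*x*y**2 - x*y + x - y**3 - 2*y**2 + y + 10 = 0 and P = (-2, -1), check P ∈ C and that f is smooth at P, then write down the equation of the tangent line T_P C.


Tangent line at P: 8*x - 4*y + 12 = 0.

Step 1: f(-2, -1) = 0, so P lies on C.
Step 2: partial derivatives
  f_x(x, y) = -4*x - 2*y**2 - y + 1, f_y(x, y) = -4*x*y - x - 3*y**2 - 4*y + 1.
  f_x(P) = 8, f_y(P) = -4 (gradient nonzero, so P is smooth).
Step 3: tangent line at P: 8·(x − -2) + -4·(y − -1) = 0.
Expanding: 8*x - 4*y + 12 = 0.


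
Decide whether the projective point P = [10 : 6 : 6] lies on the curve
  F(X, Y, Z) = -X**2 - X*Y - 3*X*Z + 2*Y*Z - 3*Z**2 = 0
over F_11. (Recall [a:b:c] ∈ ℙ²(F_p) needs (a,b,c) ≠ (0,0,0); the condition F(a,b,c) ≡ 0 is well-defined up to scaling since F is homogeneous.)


F(10,6,6) ≡ 9 (mod 11); P is NOT on the curve.

Evaluate F(10, 6, 6) term-by-term (mod 11).
  -X**2 ↦ -1·100·1·1 = -100
  -X*Y ↦ -1·10·6·1 = -60
  -3*X*Z ↦ -3·10·1·6 = -180
  2*Y*Z ↦ 2·1·6·6 = 72
  -3*Z**2 ↦ -3·1·1·36 = -108
Sum: F(10, 6, 6) = (-100) + (-60) + (-180) + (72) + (-108) = -376.
Reducing mod 11: -376 ≡ 9 (mod 11).
Since F(a, b, c) ≡ 9 ≠ 0 (mod 11), P does NOT lie on the curve.


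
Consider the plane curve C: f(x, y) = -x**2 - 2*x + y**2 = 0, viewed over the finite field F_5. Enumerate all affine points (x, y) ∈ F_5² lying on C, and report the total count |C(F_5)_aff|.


Affine F_5-points: {(0, 0), (3, 0), (4, 2), (4, 3)}; count = 4.

For each of the 25 pairs (x, y) ∈ F_5², evaluate f(x, y) mod 5. Record the zeros.
  x = 0: [0↦0, 1↦1, 2↦4, 3↦4, 4↦1]  zeros at y ∈ {0}
  x = 1: [0↦2, 1↦3, 2↦1, 3↦1, 4↦3]  zeros at y ∈ ∅
  x = 2: [0↦2, 1↦3, 2↦1, 3↦1, 4↦3]  zeros at y ∈ ∅
  x = 3: [0↦0, 1↦1, 2↦4, 3↦4, 4↦1]  zeros at y ∈ {0}
  x = 4: [0↦1, 1↦2, 2↦0, 3↦0, 4↦2]  zeros at y ∈ {2, 3}
Collecting zeros: affine points = {(0, 0), (3, 0), (4, 2), (4, 3)}.
Total count |C(F_5)_aff| = 4.


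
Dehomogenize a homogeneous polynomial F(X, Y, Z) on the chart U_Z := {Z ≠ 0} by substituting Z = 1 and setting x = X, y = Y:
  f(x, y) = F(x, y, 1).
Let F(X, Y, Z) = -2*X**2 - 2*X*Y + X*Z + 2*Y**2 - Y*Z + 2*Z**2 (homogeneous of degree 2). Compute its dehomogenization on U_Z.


f(x, y) = -2*x**2 - 2*x*y + x + 2*y**2 - y + 2

On U_Z we set Z = 1. Each monomial c·X^i·Y^j·Z^k in F becomes c·x^i·y^j·1^k = c·x^i·y^j.
Substituting Z = 1: F(X, Y, 1) = -2*x**2 - 2*x*y + x + 2*y**2 - y + 2.
Note: deg(f) ≤ deg(F) = 2; strict inequality happens when F is divisible by Z (lost terms).


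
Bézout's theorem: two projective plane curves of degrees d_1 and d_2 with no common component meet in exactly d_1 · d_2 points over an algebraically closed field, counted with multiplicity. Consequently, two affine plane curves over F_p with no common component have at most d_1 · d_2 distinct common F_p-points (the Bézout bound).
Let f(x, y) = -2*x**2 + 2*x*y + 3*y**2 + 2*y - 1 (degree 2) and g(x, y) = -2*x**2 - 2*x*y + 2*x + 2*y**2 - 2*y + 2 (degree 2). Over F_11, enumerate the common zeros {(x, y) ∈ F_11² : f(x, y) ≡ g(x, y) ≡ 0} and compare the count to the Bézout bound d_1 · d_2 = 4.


Common zeros: {(4, 0), (10, 1), (10, 10)}; count = 3; Bézout bound = 4.

deg(f) = 2, deg(g) = 2, so Bézout bound = 4.
Scan x ∈ F_11. For each x, list the y ∈ F_11 with f(x, y) ≡ 0 and those with g(x, y) ≡ 0 (mod 11); the common zeros in that column are the intersection.
  x = 0: f ≡ 0 at y ∈ {4, 10}; g ≡ 0 at y ∈ ∅; common: ∅.
  x = 1: f ≡ 0 at y ∈ ∅; g ≡ 0 at y ∈ {1}; common: ∅.
  x = 2: f ≡ 0 at y ∈ {1, 8}; g ≡ 0 at y ∈ ∅; common: ∅.
  x = 3: f ≡ 0 at y ∈ ∅; g ≡ 0 at y ∈ {5, 10}; common: ∅.
  x = 4: f ≡ 0 at y ∈ {0, 4}; g ≡ 0 at y ∈ {0, 5}; common: {0}.
  x = 5: f ≡ 0 at y ∈ ∅; g ≡ 0 at y ∈ ∅; common: ∅.
  x = 6: f ≡ 0 at y ∈ {2, 8}; g ≡ 0 at y ∈ {9}; common: ∅.
  x = 7: f ≡ 0 at y ∈ {0, 2}; g ≡ 0 at y ∈ ∅; common: ∅.
  x = 8: f ≡ 0 at y ∈ ∅; g ≡ 0 at y ∈ {0, 9}; common: ∅.
  x = 9: f ≡ 0 at y ∈ ∅; g ≡ 0 at y ∈ ∅; common: ∅.
  x = 10: f ≡ 0 at y ∈ {1, 10}; g ≡ 0 at y ∈ {1, 10}; common: {1, 10}.
Collecting: common zeros = {(4, 0), (10, 1), (10, 10)}, so the count is 3.
Comparison with the Bézout bound: 3 ≤ 4 = deg(f)·deg(g), as expected for curves with no common component (the affine F_11-count falls short of the bound because intersections may lie at infinity, over extension fields, or carry multiplicity).


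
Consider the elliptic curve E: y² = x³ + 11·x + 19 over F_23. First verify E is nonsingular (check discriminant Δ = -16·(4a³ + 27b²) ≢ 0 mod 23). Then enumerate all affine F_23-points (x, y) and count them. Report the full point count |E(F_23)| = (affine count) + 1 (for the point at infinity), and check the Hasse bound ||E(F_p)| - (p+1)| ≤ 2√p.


Affine points = {(1, 10), (1, 13), (2, 7), (2, 16), (4, 9), (4, 14), (6, 5), (6, 18), (7, 5), (7, 18), (10, 5), (10, 18), (12, 4), (12, 19), (13, 6), (13, 17), (16, 6), (16, 17), (17, 6), (17, 17), (18, 0), (19, 7), (19, 16), (21, 9), (21, 14)}; affine count = 25; |E(F_23)| = 26.

Discriminant check: Δ ∝ 4a³ + 27b² = 4·11³ + 27·19² = 4·1331 + 27·361 ≡ 6 (mod 23). Nonzero ⇒ E is nonsingular.
For each x ∈ F_23, compute rhs = x³ + 11·x + 19 mod 23, then count y ∈ F_23 with y² ≡ rhs.
  x = 0: rhs = 19, matching y values: none (0 points).
  x = 1: rhs = 8, matching y values: 10, 13 (2 points).
  x = 2: rhs = 3, matching y values: 7, 16 (2 points).
  x = 3: rhs = 10, matching y values: none (0 points).
  x = 4: rhs = 12, matching y values: 9, 14 (2 points).
  x = 5: rhs = 15, matching y values: none (0 points).
  x = 6: rhs = 2, matching y values: 5, 18 (2 points).
  x = 7: rhs = 2, matching y values: 5, 18 (2 points).
  x = 8: rhs = 21, matching y values: none (0 points).
  x = 9: rhs = 19, matching y values: none (0 points).
  x = 10: rhs = 2, matching y values: 5, 18 (2 points).
  x = 11: rhs = 22, matching y values: none (0 points).
  x = 12: rhs = 16, matching y values: 4, 19 (2 points).
  x = 13: rhs = 13, matching y values: 6, 17 (2 points).
  x = 14: rhs = 19, matching y values: none (0 points).
  x = 15: rhs = 17, matching y values: none (0 points).
  x = 16: rhs = 13, matching y values: 6, 17 (2 points).
  x = 17: rhs = 13, matching y values: 6, 17 (2 points).
  x = 18: rhs = 0, matching y values: 0 (1 points).
  x = 19: rhs = 3, matching y values: 7, 16 (2 points).
  x = 20: rhs = 5, matching y values: none (0 points).
  x = 21: rhs = 12, matching y values: 9, 14 (2 points).
  x = 22: rhs = 7, matching y values: none (0 points).
Total affine count: 25.
Full point count |E(F_23)| = 25 + 1 = 26.
Hasse bound: |26 − (23+1)| = |2| = 2 ≤ 2√23 ≈ 9.5917 ✓.


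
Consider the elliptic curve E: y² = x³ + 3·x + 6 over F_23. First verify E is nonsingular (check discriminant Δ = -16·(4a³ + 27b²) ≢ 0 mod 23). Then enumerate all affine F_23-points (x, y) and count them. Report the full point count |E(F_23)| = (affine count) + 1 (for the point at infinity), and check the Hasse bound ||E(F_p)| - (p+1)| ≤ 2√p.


Affine points = {(0, 11), (0, 12), (4, 6), (4, 17), (5, 10), (5, 13), (7, 5), (7, 18), (8, 6), (8, 17), (9, 7), (9, 16), (10, 1), (10, 22), (11, 6), (11, 17), (14, 3), (14, 20), (17, 5), (17, 18), (18, 2), (18, 21), (20, 4), (20, 19), (22, 5), (22, 18)}; affine count = 26; |E(F_23)| = 27.

Discriminant check: Δ ∝ 4a³ + 27b² = 4·3³ + 27·6² = 4·27 + 27·36 ≡ 22 (mod 23). Nonzero ⇒ E is nonsingular.
For each x ∈ F_23, compute rhs = x³ + 3·x + 6 mod 23, then count y ∈ F_23 with y² ≡ rhs.
  x = 0: rhs = 6, matching y values: 11, 12 (2 points).
  x = 1: rhs = 10, matching y values: none (0 points).
  x = 2: rhs = 20, matching y values: none (0 points).
  x = 3: rhs = 19, matching y values: none (0 points).
  x = 4: rhs = 13, matching y values: 6, 17 (2 points).
  x = 5: rhs = 8, matching y values: 10, 13 (2 points).
  x = 6: rhs = 10, matching y values: none (0 points).
  x = 7: rhs = 2, matching y values: 5, 18 (2 points).
  x = 8: rhs = 13, matching y values: 6, 17 (2 points).
  x = 9: rhs = 3, matching y values: 7, 16 (2 points).
  x = 10: rhs = 1, matching y values: 1, 22 (2 points).
  x = 11: rhs = 13, matching y values: 6, 17 (2 points).
  x = 12: rhs = 22, matching y values: none (0 points).
  x = 13: rhs = 11, matching y values: none (0 points).
  x = 14: rhs = 9, matching y values: 3, 20 (2 points).
  x = 15: rhs = 22, matching y values: none (0 points).
  x = 16: rhs = 10, matching y values: none (0 points).
  x = 17: rhs = 2, matching y values: 5, 18 (2 points).
  x = 18: rhs = 4, matching y values: 2, 21 (2 points).
  x = 19: rhs = 22, matching y values: none (0 points).
  x = 20: rhs = 16, matching y values: 4, 19 (2 points).
  x = 21: rhs = 15, matching y values: none (0 points).
  x = 22: rhs = 2, matching y values: 5, 18 (2 points).
Total affine count: 26.
Full point count |E(F_23)| = 26 + 1 = 27.
Hasse bound: |27 − (23+1)| = |3| = 3 ≤ 2√23 ≈ 9.5917 ✓.


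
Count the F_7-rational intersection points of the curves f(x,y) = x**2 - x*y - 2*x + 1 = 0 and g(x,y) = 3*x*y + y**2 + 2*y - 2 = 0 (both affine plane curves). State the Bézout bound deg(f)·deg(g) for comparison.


Common zeros: {(4, 4)}; count = 1; Bézout bound = 4.

deg(f) = 2, deg(g) = 2, so Bézout bound = 4.
Scan x ∈ F_7. For each x, list the y ∈ F_7 with f(x, y) ≡ 0 and those with g(x, y) ≡ 0 (mod 7); the common zeros in that column are the intersection.
  x = 0: f ≡ 0 at y ∈ ∅; g ≡ 0 at y ∈ ∅; common: ∅.
  x = 1: f ≡ 0 at y ∈ {0}; g ≡ 0 at y ∈ ∅; common: ∅.
  x = 2: f ≡ 0 at y ∈ {4}; g ≡ 0 at y ∈ {1, 5}; common: ∅.
  x = 3: f ≡ 0 at y ∈ {6}; g ≡ 0 at y ∈ ∅; common: ∅.
  x = 4: f ≡ 0 at y ∈ {4}; g ≡ 0 at y ∈ {3, 4}; common: {4}.
  x = 5: f ≡ 0 at y ∈ {6}; g ≡ 0 at y ∈ ∅; common: ∅.
  x = 6: f ≡ 0 at y ∈ {3}; g ≡ 0 at y ∈ {2, 6}; common: ∅.
Collecting: common zeros = {(4, 4)}, so the count is 1.
Comparison with the Bézout bound: 1 ≤ 4 = deg(f)·deg(g), as expected for curves with no common component (the affine F_7-count falls short of the bound because intersections may lie at infinity, over extension fields, or carry multiplicity).


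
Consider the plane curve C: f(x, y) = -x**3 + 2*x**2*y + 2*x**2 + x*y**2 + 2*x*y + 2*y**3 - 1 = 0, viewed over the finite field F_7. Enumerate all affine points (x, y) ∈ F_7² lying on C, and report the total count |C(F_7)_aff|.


Affine F_7-points: {(1, 0), (1, 1), (1, 2), (5, 3), (5, 6), (6, 2)}; count = 6.

For each of the 49 pairs (x, y) ∈ F_7², evaluate f(x, y) mod 7. Record the zeros.
  x = 0: [0↦6, 1↦1, 2↦1, 3↦4, 4↦1, 5↦4, 6↦4]  zeros at y ∈ ∅
  x = 1: [0↦0, 1↦0, 2↦0, 3↦5, 4↦6, 5↦1, 6↦2]  zeros at y ∈ {0, 1, 2}
  x = 2: [0↦6, 1↦1, 2↦5, 3↦2, 4↦4, 5↦2, 6↦1]  zeros at y ∈ ∅
  x = 3: [0↦4, 1↦5, 2↦3, 3↦3, 4↦3, 5↦1, 6↦2]  zeros at y ∈ ∅
  x = 4: [0↦2, 1↦6, 2↦2, 3↦2, 4↦4, 5↦6, 6↦6]  zeros at y ∈ ∅
  x = 5: [0↦1, 1↦5, 2↦3, 3↦0, 4↦1, 5↦4, 6↦0]  zeros at y ∈ {3, 6}
  x = 6: [0↦2, 1↦3, 2↦0, 3↦5, 4↦2, 5↦3, 6↦6]  zeros at y ∈ {2}
Collecting zeros: affine points = {(1, 0), (1, 1), (1, 2), (5, 3), (5, 6), (6, 2)}.
Total count |C(F_7)_aff| = 6.


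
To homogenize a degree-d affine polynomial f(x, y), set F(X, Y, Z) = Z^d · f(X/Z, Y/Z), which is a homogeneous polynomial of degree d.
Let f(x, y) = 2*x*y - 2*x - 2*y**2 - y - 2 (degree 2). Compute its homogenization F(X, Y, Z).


F(X, Y, Z) = 2*X*Y - 2*X*Z - 2*Y**2 - Y*Z - 2*Z**2

deg(f) = 2.
Substitute x = X/Z, y = Y/Z into f, then multiply by Z^2.
  monomial 2·x^1·y^1 ↦ 2·X^1·Y^1·Z^0.
  monomial -2·x^1·y^0 ↦ -2·X^1·Y^0·Z^1.
  monomial -2·x^0·y^2 ↦ -2·X^0·Y^2·Z^0.
  monomial -1·x^0·y^1 ↦ -1·X^0·Y^1·Z^1.
  monomial -2·x^0·y^0 ↦ -2·X^0·Y^0·Z^2.
Collecting: F(X, Y, Z) = 2*X*Y - 2*X*Z - 2*Y**2 - Y*Z - 2*Z**2.


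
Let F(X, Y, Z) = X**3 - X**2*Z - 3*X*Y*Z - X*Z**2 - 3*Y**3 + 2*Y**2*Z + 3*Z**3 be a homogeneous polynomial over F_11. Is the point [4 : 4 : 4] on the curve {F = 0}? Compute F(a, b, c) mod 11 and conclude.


F(4,4,4) ≡ 4 (mod 11); P is NOT on the curve.

Evaluate F(4, 4, 4) term-by-term (mod 11).
  X**3 ↦ 1·64·1·1 = 64
  -X**2*Z ↦ -1·16·1·4 = -64
  -3*X*Y*Z ↦ -3·4·4·4 = -192
  -X*Z**2 ↦ -1·4·1·16 = -64
  -3*Y**3 ↦ -3·1·64·1 = -192
  2*Y**2*Z ↦ 2·1·16·4 = 128
  3*Z**3 ↦ 3·1·1·64 = 192
Sum: F(4, 4, 4) = (64) + (-64) + (-192) + (-64) + (-192) + (128) + (192) = -128.
Reducing mod 11: -128 ≡ 4 (mod 11).
Since F(a, b, c) ≡ 4 ≠ 0 (mod 11), P does NOT lie on the curve.


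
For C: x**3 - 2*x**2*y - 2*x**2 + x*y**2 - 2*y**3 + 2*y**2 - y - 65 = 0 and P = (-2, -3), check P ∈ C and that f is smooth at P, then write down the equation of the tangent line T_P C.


Tangent line at P: 5*x - 63*y - 179 = 0.

Step 1: f(-2, -3) = 0, so P lies on C.
Step 2: partial derivatives
  f_x(x, y) = 3*x**2 - 4*x*y - 4*x + y**2, f_y(x, y) = -2*x**2 + 2*x*y - 6*y**2 + 4*y - 1.
  f_x(P) = 5, f_y(P) = -63 (gradient nonzero, so P is smooth).
Step 3: tangent line at P: 5·(x − -2) + -63·(y − -3) = 0.
Expanding: 5*x - 63*y - 179 = 0.


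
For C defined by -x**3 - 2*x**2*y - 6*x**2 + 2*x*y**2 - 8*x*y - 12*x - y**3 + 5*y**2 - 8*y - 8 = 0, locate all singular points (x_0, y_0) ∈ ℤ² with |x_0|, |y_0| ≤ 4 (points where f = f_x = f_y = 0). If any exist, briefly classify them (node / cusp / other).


Singular points: {(-2, 0)}; classification: cusp.

Compute partial derivatives:
  f_x = -3*x**2 - 4*x*y - 12*x + 2*y**2 - 8*y - 12.
  f_y = -2*x**2 + 4*x*y - 8*x - 3*y**2 + 10*y - 8.
Scan x_0 ∈ {−4, ..., 4}. For each x_0, f_y(x_0, y) is a polynomial in y; find its integer roots y ∈ {−4, ..., 4}, then test f_x and f at those candidates.
  x = -4: f_y(-4, y) = -3*y**2 - 6*y - 8; no integer root y with |y| ≤ 4.
  x = -3: f_y(-3, y) = -3*y**2 - 2*y - 2; no integer root y with |y| ≤ 4.
  x = -2: f_y(-2, y) = -3*y**2 + 2*y; vanishes at y ∈ {0}. (-2, 0): f_x = 0, f = 0 — SINGULAR.
  x = -1: f_y(-1, y) = -3*y**2 + 6*y - 2; no integer root y with |y| ≤ 4.
  x = 0: f_y(0, y) = -3*y**2 + 10*y - 8; vanishes at y ∈ {2}. (0, 2): f_x = -20 ≠ 0.
  x = 1: f_y(1, y) = -3*y**2 + 14*y - 18; no integer root y with |y| ≤ 4.
  x = 2: f_y(2, y) = -3*y**2 + 18*y - 32; no integer root y with |y| ≤ 4.
  x = 3: f_y(3, y) = -3*y**2 + 22*y - 50; no integer root y with |y| ≤ 4.
  x = 4: f_y(4, y) = -3*y**2 + 26*y - 72; no integer root y with |y| ≤ 4.
Only singular point on the grid: (-2, 0).
Classify: substitute x = -2 + u, y = 0 + v and expand: f = -u**3 - 2*u**2*v + 2*u*v**2 - v**3 + v**2.
No constant or linear terms (consistent with a singular point). Quadratic part: v**2. Cubic part: -u**3 - 2*u**2*v + 2*u*v**2 - v**3.
The quadratic part v**2 is a perfect square, so there is a single (double) tangent line v = 0, i.e. y = 0. Restricting the cubic part to that line (v = 0) leaves -u**3 ≠ 0, so f is not divisible by v and the branch is v² ≈ u**3 to lowest order — this is a cusp.
Classification: cusp.


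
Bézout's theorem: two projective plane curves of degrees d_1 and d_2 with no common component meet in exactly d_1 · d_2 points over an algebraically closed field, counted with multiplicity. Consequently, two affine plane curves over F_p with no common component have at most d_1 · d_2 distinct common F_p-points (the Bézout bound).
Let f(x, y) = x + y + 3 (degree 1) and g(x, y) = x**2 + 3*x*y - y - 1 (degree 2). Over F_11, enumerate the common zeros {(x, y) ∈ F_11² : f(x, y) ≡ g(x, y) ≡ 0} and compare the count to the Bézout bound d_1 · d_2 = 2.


Common zeros: {(2, 6), (5, 3)}; count = 2; Bézout bound = 2.

deg(f) = 1, deg(g) = 2, so Bézout bound = 2.
Scan x ∈ F_11. For each x, list the y ∈ F_11 with f(x, y) ≡ 0 and those with g(x, y) ≡ 0 (mod 11); the common zeros in that column are the intersection.
  x = 0: f ≡ 0 at y ∈ {8}; g ≡ 0 at y ∈ {10}; common: ∅.
  x = 1: f ≡ 0 at y ∈ {7}; g ≡ 0 at y ∈ {0}; common: ∅.
  x = 2: f ≡ 0 at y ∈ {6}; g ≡ 0 at y ∈ {6}; common: {6}.
  x = 3: f ≡ 0 at y ∈ {5}; g ≡ 0 at y ∈ {10}; common: ∅.
  x = 4: f ≡ 0 at y ∈ {4}; g ≡ 0 at y ∈ ∅; common: ∅.
  x = 5: f ≡ 0 at y ∈ {3}; g ≡ 0 at y ∈ {3}; common: {3}.
  x = 6: f ≡ 0 at y ∈ {2}; g ≡ 0 at y ∈ {7}; common: ∅.
  x = 7: f ≡ 0 at y ∈ {1}; g ≡ 0 at y ∈ {2}; common: ∅.
  x = 8: f ≡ 0 at y ∈ {0}; g ≡ 0 at y ∈ {3}; common: ∅.
  x = 9: f ≡ 0 at y ∈ {10}; g ≡ 0 at y ∈ {2}; common: ∅.
  x = 10: f ≡ 0 at y ∈ {9}; g ≡ 0 at y ∈ {0}; common: ∅.
Collecting: common zeros = {(2, 6), (5, 3)}, so the count is 2.
Comparison with the Bézout bound: 2 ≤ 2 = deg(f)·deg(g), as expected for curves with no common component (the bound is attained).


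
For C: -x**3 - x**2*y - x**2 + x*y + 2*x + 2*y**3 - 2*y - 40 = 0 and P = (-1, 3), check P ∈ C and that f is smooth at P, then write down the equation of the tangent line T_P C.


Tangent line at P: 10*x + 50*y - 140 = 0.

Step 1: f(-1, 3) = 0, so P lies on C.
Step 2: partial derivatives
  f_x(x, y) = -3*x**2 - 2*x*y - 2*x + y + 2, f_y(x, y) = -x**2 + x + 6*y**2 - 2.
  f_x(P) = 10, f_y(P) = 50 (gradient nonzero, so P is smooth).
Step 3: tangent line at P: 10·(x − -1) + 50·(y − 3) = 0.
Expanding: 10*x + 50*y - 140 = 0.


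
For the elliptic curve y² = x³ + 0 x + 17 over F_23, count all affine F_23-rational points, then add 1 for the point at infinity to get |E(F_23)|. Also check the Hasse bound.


Affine points = {(1, 8), (1, 15), (2, 5), (2, 18), (4, 9), (4, 14), (5, 2), (5, 21), (6, 7), (6, 16), (8, 0), (13, 11), (13, 12), (14, 1), (14, 22), (17, 10), (17, 13), (20, 6), (20, 17), (21, 3), (21, 20), (22, 4), (22, 19)}; affine count = 23; |E(F_23)| = 24.

Discriminant check: Δ ∝ 4a³ + 27b² = 4·0³ + 27·17² = 4·0 + 27·289 ≡ 6 (mod 23). Nonzero ⇒ E is nonsingular.
For each x ∈ F_23, compute rhs = x³ + 0·x + 17 mod 23, then count y ∈ F_23 with y² ≡ rhs.
  x = 0: rhs = 17, matching y values: none (0 points).
  x = 1: rhs = 18, matching y values: 8, 15 (2 points).
  x = 2: rhs = 2, matching y values: 5, 18 (2 points).
  x = 3: rhs = 21, matching y values: none (0 points).
  x = 4: rhs = 12, matching y values: 9, 14 (2 points).
  x = 5: rhs = 4, matching y values: 2, 21 (2 points).
  x = 6: rhs = 3, matching y values: 7, 16 (2 points).
  x = 7: rhs = 15, matching y values: none (0 points).
  x = 8: rhs = 0, matching y values: 0 (1 points).
  x = 9: rhs = 10, matching y values: none (0 points).
  x = 10: rhs = 5, matching y values: none (0 points).
  x = 11: rhs = 14, matching y values: none (0 points).
  x = 12: rhs = 20, matching y values: none (0 points).
  x = 13: rhs = 6, matching y values: 11, 12 (2 points).
  x = 14: rhs = 1, matching y values: 1, 22 (2 points).
  x = 15: rhs = 11, matching y values: none (0 points).
  x = 16: rhs = 19, matching y values: none (0 points).
  x = 17: rhs = 8, matching y values: 10, 13 (2 points).
  x = 18: rhs = 7, matching y values: none (0 points).
  x = 19: rhs = 22, matching y values: none (0 points).
  x = 20: rhs = 13, matching y values: 6, 17 (2 points).
  x = 21: rhs = 9, matching y values: 3, 20 (2 points).
  x = 22: rhs = 16, matching y values: 4, 19 (2 points).
Total affine count: 23.
Full point count |E(F_23)| = 23 + 1 = 24.
Hasse bound: |24 − (23+1)| = |0| = 0 ≤ 2√23 ≈ 9.5917 ✓.


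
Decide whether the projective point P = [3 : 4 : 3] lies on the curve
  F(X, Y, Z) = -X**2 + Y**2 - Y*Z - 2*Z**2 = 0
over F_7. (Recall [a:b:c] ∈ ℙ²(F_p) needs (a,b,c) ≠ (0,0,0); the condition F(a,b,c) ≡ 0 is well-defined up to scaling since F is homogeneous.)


F(3,4,3) ≡ 5 (mod 7); P is NOT on the curve.

Evaluate F(3, 4, 3) term-by-term (mod 7).
  -X**2 ↦ -1·9·1·1 = -9
  Y**2 ↦ 1·1·16·1 = 16
  -Y*Z ↦ -1·1·4·3 = -12
  -2*Z**2 ↦ -2·1·1·9 = -18
Sum: F(3, 4, 3) = (-9) + (16) + (-12) + (-18) = -23.
Reducing mod 7: -23 ≡ 5 (mod 7).
Since F(a, b, c) ≡ 5 ≠ 0 (mod 7), P does NOT lie on the curve.


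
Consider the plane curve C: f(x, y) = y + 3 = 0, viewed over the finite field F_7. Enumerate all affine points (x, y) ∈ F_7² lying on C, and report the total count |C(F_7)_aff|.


Affine F_7-points: {(0, 4), (1, 4), (2, 4), (3, 4), (4, 4), (5, 4), (6, 4)}; count = 7.

For each of the 49 pairs (x, y) ∈ F_7², evaluate f(x, y) mod 7. Record the zeros.
  x = 0: [0↦3, 1↦4, 2↦5, 3↦6, 4↦0, 5↦1, 6↦2]  zeros at y ∈ {4}
  x = 1: [0↦3, 1↦4, 2↦5, 3↦6, 4↦0, 5↦1, 6↦2]  zeros at y ∈ {4}
  x = 2: [0↦3, 1↦4, 2↦5, 3↦6, 4↦0, 5↦1, 6↦2]  zeros at y ∈ {4}
  x = 3: [0↦3, 1↦4, 2↦5, 3↦6, 4↦0, 5↦1, 6↦2]  zeros at y ∈ {4}
  x = 4: [0↦3, 1↦4, 2↦5, 3↦6, 4↦0, 5↦1, 6↦2]  zeros at y ∈ {4}
  x = 5: [0↦3, 1↦4, 2↦5, 3↦6, 4↦0, 5↦1, 6↦2]  zeros at y ∈ {4}
  x = 6: [0↦3, 1↦4, 2↦5, 3↦6, 4↦0, 5↦1, 6↦2]  zeros at y ∈ {4}
Collecting zeros: affine points = {(0, 4), (1, 4), (2, 4), (3, 4), (4, 4), (5, 4), (6, 4)}.
Total count |C(F_7)_aff| = 7.


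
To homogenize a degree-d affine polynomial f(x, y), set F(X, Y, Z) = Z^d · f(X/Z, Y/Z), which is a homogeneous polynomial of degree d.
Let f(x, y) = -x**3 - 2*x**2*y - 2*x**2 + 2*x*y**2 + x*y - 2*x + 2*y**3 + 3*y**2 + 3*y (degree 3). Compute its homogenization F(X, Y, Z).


F(X, Y, Z) = -X**3 - 2*X**2*Y - 2*X**2*Z + 2*X*Y**2 + X*Y*Z - 2*X*Z**2 + 2*Y**3 + 3*Y**2*Z + 3*Y*Z**2

deg(f) = 3.
Substitute x = X/Z, y = Y/Z into f, then multiply by Z^3.
  monomial -1·x^3·y^0 ↦ -1·X^3·Y^0·Z^0.
  monomial -2·x^2·y^1 ↦ -2·X^2·Y^1·Z^0.
  monomial -2·x^2·y^0 ↦ -2·X^2·Y^0·Z^1.
  monomial 2·x^1·y^2 ↦ 2·X^1·Y^2·Z^0.
  monomial 1·x^1·y^1 ↦ 1·X^1·Y^1·Z^1.
  monomial -2·x^1·y^0 ↦ -2·X^1·Y^0·Z^2.
  monomial 2·x^0·y^3 ↦ 2·X^0·Y^3·Z^0.
  monomial 3·x^0·y^2 ↦ 3·X^0·Y^2·Z^1.
  monomial 3·x^0·y^1 ↦ 3·X^0·Y^1·Z^2.
Collecting: F(X, Y, Z) = -X**3 - 2*X**2*Y - 2*X**2*Z + 2*X*Y**2 + X*Y*Z - 2*X*Z**2 + 2*Y**3 + 3*Y**2*Z + 3*Y*Z**2.


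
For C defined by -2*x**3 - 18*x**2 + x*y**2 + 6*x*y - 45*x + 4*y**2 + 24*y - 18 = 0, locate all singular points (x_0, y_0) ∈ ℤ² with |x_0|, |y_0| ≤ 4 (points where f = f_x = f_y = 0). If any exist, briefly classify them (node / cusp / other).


Singular points: {(-3, -3)}; classification: cusp.

Compute partial derivatives:
  f_x = -6*x**2 - 36*x + y**2 + 6*y - 45.
  f_y = 2*x*y + 6*x + 8*y + 24.
Scan x_0 ∈ {−4, ..., 4}. For each x_0, f_y(x_0, y) is a polynomial in y; find its integer roots y ∈ {−4, ..., 4}, then test f_x and f at those candidates.
  x = -4: f_y(-4, y) = 0; vanishes at y ∈ {-4, -3, -2, -1, 0, 1, 2, 3, 4}. (-4, -4): f_x = -5 ≠ 0; (-4, -3): f_x = -6 ≠ 0; (-4, -2): f_x = -5 ≠ 0; (-4, -1): f_x = -2 ≠ 0; (-4, 0): f_x = 3 ≠ 0; (-4, 1): f_x = 10 ≠ 0; (-4, 2): f_x = 19 ≠ 0; (-4, 3): f_x = 30 ≠ 0; (-4, 4): f_x = 43 ≠ 0.
  x = -3: f_y(-3, y) = 2*y + 6; vanishes at y ∈ {-3}. (-3, -3): f_x = 0, f = 0 — SINGULAR.
  x = -2: f_y(-2, y) = 4*y + 12; vanishes at y ∈ {-3}. (-2, -3): f_x = -6 ≠ 0.
  x = -1: f_y(-1, y) = 6*y + 18; vanishes at y ∈ {-3}. (-1, -3): f_x = -24 ≠ 0.
  x = 0: f_y(0, y) = 8*y + 24; vanishes at y ∈ {-3}. (0, -3): f_x = -54 ≠ 0.
  x = 1: f_y(1, y) = 10*y + 30; vanishes at y ∈ {-3}. (1, -3): f_x = -96 ≠ 0.
  x = 2: f_y(2, y) = 12*y + 36; vanishes at y ∈ {-3}. (2, -3): f_x = -150 ≠ 0.
  x = 3: f_y(3, y) = 14*y + 42; vanishes at y ∈ {-3}. (3, -3): f_x = -216 ≠ 0.
  x = 4: f_y(4, y) = 16*y + 48; vanishes at y ∈ {-3}. (4, -3): f_x = -294 ≠ 0.
Only singular point on the grid: (-3, -3).
Classify: substitute x = -3 + u, y = -3 + v and expand: f = -2*u**3 + u*v**2 + v**2.
No constant or linear terms (consistent with a singular point). Quadratic part: v**2. Cubic part: -2*u**3 + u*v**2.
The quadratic part v**2 is a perfect square, so there is a single (double) tangent line v = 0, i.e. y = -3. Restricting the cubic part to that line (v = 0) leaves -2*u**3 ≠ 0, so f is not divisible by v and the branch is v² ≈ 2*u**3 to lowest order — this is a cusp.
Classification: cusp.
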